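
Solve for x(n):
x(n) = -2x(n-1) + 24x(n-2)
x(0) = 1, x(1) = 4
Characteristic equation: x² + 2x - 24 = 0, which factors as (x - (-6))(x - (4)) = 0.
Roots r₁ = -6, r₂ = 4 (distinct).
General solution: x(n) = A·(-6)^n + B·(4)^n.
From x(0) = 1: A + B = 1.
From x(1) = 4: -6A + 4B = 4.
Solving: A = 0, B = 1.
So x(n) = 4^{n}.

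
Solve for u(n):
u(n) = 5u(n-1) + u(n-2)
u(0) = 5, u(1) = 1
Characteristic equation: x² - 5x - 1 = 0.
Discriminant Δ = (5)² + 4·(1) = 29.
Roots r₁,₂ = (5 ± √29)/2, so r₁ = \frac{5}{2} + \frac{\sqrt{29}}{2}, r₂ = \frac{5}{2} - \frac{\sqrt{29}}{2}.
General solution: u(n) = A·r₁^n + B·r₂^n.
From the initial conditions, A + B = 5 and r₁A + r₂B = 1.
Since r₁ - r₂ = √29: A = (1 - (5)r₂)/√29 = \frac{5}{2} - \frac{23 \sqrt{29}}{58}, and B = 5 - A = \frac{23 \sqrt{29}}{58} + \frac{5}{2}.
So u(n) = \left(\frac{5}{2} - \frac{23 \sqrt{29}}{58}\right)\left(\frac{5}{2} + \frac{\sqrt{29}}{2}\right)^n + \left(\frac{23 \sqrt{29}}{58} + \frac{5}{2}\right)\left(\frac{5}{2} - \frac{\sqrt{29}}{2}\right)^n.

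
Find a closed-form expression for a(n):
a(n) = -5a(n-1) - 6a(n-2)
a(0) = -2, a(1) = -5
Characteristic equation: x² + 5x + 6 = 0, which factors as (x - (-3))(x - (-2)) = 0.
Roots r₁ = -3, r₂ = -2 (distinct).
General solution: a(n) = A·(-3)^n + B·(-2)^n.
From a(0) = -2: A + B = -2.
From a(1) = -5: -3A - 2B = -5.
Solving: A = 9, B = -11.
So a(n) = - 11 \left(-2\right)^{n} + 9 \left(-3\right)^{n}.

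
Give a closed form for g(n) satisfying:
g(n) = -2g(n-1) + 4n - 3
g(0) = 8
First-order linear with linear forcing.
Homogeneous solution: g_h(n) = A·(-2)^n.
Try particular g_p(n) = pn + q. Substituting:
  pn + q = -2(p(n-1) + q) + 4n - 3.
Matching the n-coefficient: p = -2p + 4 ⇒ p = \frac{4}{3}.
Matching constants: q = 2p - 2q - 3 ⇒ q = - \frac{1}{9}.
General: g(n) = A·(-2)^n + \frac{4 n}{3} - \frac{1}{9}.
Apply g(0) = 8: A - \frac{1}{9} = 8 ⇒ A = \frac{73}{9}.
So g(n) = \frac{73 \left(-2\right)^{n}}{9} + \frac{4 n}{3} - \frac{1}{9}.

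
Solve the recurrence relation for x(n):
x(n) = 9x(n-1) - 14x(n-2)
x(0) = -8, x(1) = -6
Characteristic equation: x² - 9x + 14 = 0, which factors as (x - (2))(x - (7)) = 0.
Roots r₁ = 2, r₂ = 7 (distinct).
General solution: x(n) = A·(2)^n + B·(7)^n.
From x(0) = -8: A + B = -8.
From x(1) = -6: 2A + 7B = -6.
Solving: A = -10, B = 2.
So x(n) = - 10 \cdot 2^{n} + 2 \cdot 7^{n}.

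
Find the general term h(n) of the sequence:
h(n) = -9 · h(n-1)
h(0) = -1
Pure geometric recurrence with ratio -9.
By induction h(n) = h(0) · (-9)^n = - \left(-9\right)^{n}.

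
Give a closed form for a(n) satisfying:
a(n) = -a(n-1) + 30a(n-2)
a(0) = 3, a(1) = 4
Characteristic equation: x² + x - 30 = 0, which factors as (x - (5))(x - (-6)) = 0.
Roots r₁ = 5, r₂ = -6 (distinct).
General solution: a(n) = A·(5)^n + B·(-6)^n.
From a(0) = 3: A + B = 3.
From a(1) = 4: 5A - 6B = 4.
Solving: A = 2, B = 1.
So a(n) = \left(-6\right)^{n} + 2 \cdot 5^{n}.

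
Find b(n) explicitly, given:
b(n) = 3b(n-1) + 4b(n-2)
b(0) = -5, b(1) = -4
Characteristic equation: x² - 3x - 4 = 0, which factors as (x - (-1))(x - (4)) = 0.
Roots r₁ = -1, r₂ = 4 (distinct).
General solution: b(n) = A·(-1)^n + B·(4)^n.
From b(0) = -5: A + B = -5.
From b(1) = -4: -A + 4B = -4.
Solving: A = - \frac{16}{5}, B = - \frac{9}{5}.
So b(n) = - \frac{16 \left(-1\right)^{n}}{5} - \frac{9 \cdot 4^{n}}{5}.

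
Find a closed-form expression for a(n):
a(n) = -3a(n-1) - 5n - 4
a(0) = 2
First-order linear with linear forcing.
Homogeneous solution: a_h(n) = A·(-3)^n.
Try particular a_p(n) = pn + q. Substituting:
  pn + q = -3(p(n-1) + q) - 5n - 4.
Matching the n-coefficient: p = -3p - 5 ⇒ p = - \frac{5}{4}.
Matching constants: q = 3p - 3q - 4 ⇒ q = - \frac{31}{16}.
General: a(n) = A·(-3)^n - \frac{5 n}{4} - \frac{31}{16}.
Apply a(0) = 2: A - \frac{31}{16} = 2 ⇒ A = \frac{63}{16}.
So a(n) = \frac{63 \left(-3\right)^{n}}{16} - \frac{5 n}{4} - \frac{31}{16}.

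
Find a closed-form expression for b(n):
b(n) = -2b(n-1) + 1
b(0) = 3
First-order linear non-homogeneous.
Homogeneous solution: b_h(n) = A·(-2)^n.
Try constant particular solution b_p = K: K = -2K + 1 ⇒ K = \frac{1}{3}.
General: b(n) = A·(-2)^n + \frac{1}{3}.
Apply b(0) = 3: A + \frac{1}{3} = 3 ⇒ A = \frac{8}{3}.
So b(n) = \frac{8 \left(-2\right)^{n}}{3} + \frac{1}{3}.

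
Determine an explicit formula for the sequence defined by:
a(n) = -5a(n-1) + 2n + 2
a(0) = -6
First-order linear with linear forcing.
Homogeneous solution: a_h(n) = A·(-5)^n.
Try particular a_p(n) = pn + q. Substituting:
  pn + q = -5(p(n-1) + q) + 2n + 2.
Matching the n-coefficient: p = -5p + 2 ⇒ p = \frac{1}{3}.
Matching constants: q = 5p - 5q + 2 ⇒ q = \frac{11}{18}.
General: a(n) = A·(-5)^n + \frac{n}{3} + \frac{11}{18}.
Apply a(0) = -6: A + \frac{11}{18} = -6 ⇒ A = - \frac{119}{18}.
So a(n) = - \frac{119 \left(-5\right)^{n}}{18} + \frac{n}{3} + \frac{11}{18}.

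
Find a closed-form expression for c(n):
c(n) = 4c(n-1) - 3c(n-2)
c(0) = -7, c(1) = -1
Characteristic equation: x² - 4x + 3 = 0, which factors as (x - (1))(x - (3)) = 0.
Roots r₁ = 1, r₂ = 3 (distinct).
General solution: c(n) = A·(1)^n + B·(3)^n.
From c(0) = -7: A + B = -7.
From c(1) = -1: A + 3B = -1.
Solving: A = -10, B = 3.
So c(n) = 3 \cdot 3^{n} - 10.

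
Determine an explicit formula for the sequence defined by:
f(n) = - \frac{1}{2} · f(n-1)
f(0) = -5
Pure geometric recurrence with ratio - \frac{1}{2}.
By induction f(n) = f(0) · (- \frac{1}{2})^n = - 5 \left(- \frac{1}{2}\right)^{n}.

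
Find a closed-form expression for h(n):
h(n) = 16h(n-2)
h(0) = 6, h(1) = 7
Characteristic equation: x² - 16 = 0, which factors as (x - (4))(x - (-4)) = 0.
Roots r₁ = 4, r₂ = -4 (distinct).
General solution: h(n) = A·(4)^n + B·(-4)^n.
From h(0) = 6: A + B = 6.
From h(1) = 7: 4A - 4B = 7.
Solving: A = \frac{31}{8}, B = \frac{17}{8}.
So h(n) = \frac{17 \left(-4\right)^{n}}{8} + \frac{31 \cdot 4^{n}}{8}.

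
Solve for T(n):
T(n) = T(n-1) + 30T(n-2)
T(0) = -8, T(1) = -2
Characteristic equation: x² - x - 30 = 0, which factors as (x - (6))(x - (-5)) = 0.
Roots r₁ = 6, r₂ = -5 (distinct).
General solution: T(n) = A·(6)^n + B·(-5)^n.
From T(0) = -8: A + B = -8.
From T(1) = -2: 6A - 5B = -2.
Solving: A = - \frac{42}{11}, B = - \frac{46}{11}.
So T(n) = - \frac{46 \left(-5\right)^{n}}{11} - \frac{42 \cdot 6^{n}}{11}.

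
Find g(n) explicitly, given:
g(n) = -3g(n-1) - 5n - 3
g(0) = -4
First-order linear with linear forcing.
Homogeneous solution: g_h(n) = A·(-3)^n.
Try particular g_p(n) = pn + q. Substituting:
  pn + q = -3(p(n-1) + q) - 5n - 3.
Matching the n-coefficient: p = -3p - 5 ⇒ p = - \frac{5}{4}.
Matching constants: q = 3p - 3q - 3 ⇒ q = - \frac{27}{16}.
General: g(n) = A·(-3)^n - \frac{5 n}{4} - \frac{27}{16}.
Apply g(0) = -4: A - \frac{27}{16} = -4 ⇒ A = - \frac{37}{16}.
So g(n) = - \frac{37 \left(-3\right)^{n}}{16} - \frac{5 n}{4} - \frac{27}{16}.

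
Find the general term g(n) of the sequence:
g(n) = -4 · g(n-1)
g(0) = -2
Pure geometric recurrence with ratio -4.
By induction g(n) = g(0) · (-4)^n = - 2 \left(-4\right)^{n}.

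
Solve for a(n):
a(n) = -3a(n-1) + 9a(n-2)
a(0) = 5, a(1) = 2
Characteristic equation: x² + 3x - 9 = 0.
Discriminant Δ = (-3)² + 4·(9) = 45.
Roots r₁,₂ = (-3 ± √45)/2, so r₁ = - \frac{3}{2} + \frac{3 \sqrt{5}}{2}, r₂ = - \frac{3 \sqrt{5}}{2} - \frac{3}{2}.
General solution: a(n) = A·r₁^n + B·r₂^n.
From the initial conditions, A + B = 5 and r₁A + r₂B = 2.
Since r₁ - r₂ = √45: A = (2 - (5)r₂)/√45 = \frac{19 \sqrt{5}}{30} + \frac{5}{2}, and B = 5 - A = \frac{5}{2} - \frac{19 \sqrt{5}}{30}.
So a(n) = \left(\frac{19 \sqrt{5}}{30} + \frac{5}{2}\right)\left(- \frac{3}{2} + \frac{3 \sqrt{5}}{2}\right)^n + \left(\frac{5}{2} - \frac{19 \sqrt{5}}{30}\right)\left(- \frac{3 \sqrt{5}}{2} - \frac{3}{2}\right)^n.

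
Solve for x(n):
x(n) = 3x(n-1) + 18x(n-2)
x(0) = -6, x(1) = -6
Characteristic equation: x² - 3x - 18 = 0, which factors as (x - (6))(x - (-3)) = 0.
Roots r₁ = 6, r₂ = -3 (distinct).
General solution: x(n) = A·(6)^n + B·(-3)^n.
From x(0) = -6: A + B = -6.
From x(1) = -6: 6A - 3B = -6.
Solving: A = - \frac{8}{3}, B = - \frac{10}{3}.
So x(n) = - \frac{10 \left(-3\right)^{n}}{3} - \frac{8 \cdot 6^{n}}{3}.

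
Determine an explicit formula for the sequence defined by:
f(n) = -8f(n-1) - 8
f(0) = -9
First-order linear non-homogeneous.
Homogeneous solution: f_h(n) = A·(-8)^n.
Try constant particular solution f_p = K: K = -8K - 8 ⇒ K = - \frac{8}{9}.
General: f(n) = A·(-8)^n - \frac{8}{9}.
Apply f(0) = -9: A - \frac{8}{9} = -9 ⇒ A = - \frac{73}{9}.
So f(n) = - \frac{73 \left(-8\right)^{n}}{9} - \frac{8}{9}.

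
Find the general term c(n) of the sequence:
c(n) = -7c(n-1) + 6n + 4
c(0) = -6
First-order linear with linear forcing.
Homogeneous solution: c_h(n) = A·(-7)^n.
Try particular c_p(n) = pn + q. Substituting:
  pn + q = -7(p(n-1) + q) + 6n + 4.
Matching the n-coefficient: p = -7p + 6 ⇒ p = \frac{3}{4}.
Matching constants: q = 7p - 7q + 4 ⇒ q = \frac{37}{32}.
General: c(n) = A·(-7)^n + \frac{3 n}{4} + \frac{37}{32}.
Apply c(0) = -6: A + \frac{37}{32} = -6 ⇒ A = - \frac{229}{32}.
So c(n) = - \frac{229 \left(-7\right)^{n}}{32} + \frac{3 n}{4} + \frac{37}{32}.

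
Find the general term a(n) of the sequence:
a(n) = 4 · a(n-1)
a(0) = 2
Pure geometric recurrence with ratio 4.
By induction a(n) = a(0) · (4)^n = 2 \cdot 4^{n}.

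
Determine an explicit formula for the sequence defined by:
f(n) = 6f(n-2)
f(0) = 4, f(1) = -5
Characteristic equation: x² - 6 = 0.
Discriminant Δ = (0)² + 4·(6) = 24.
Roots r₁,₂ = (0 ± √24)/2, so r₁ = \sqrt{6}, r₂ = - \sqrt{6}.
General solution: f(n) = A·r₁^n + B·r₂^n.
From the initial conditions, A + B = 4 and r₁A + r₂B = -5.
Since r₁ - r₂ = √24: A = (-5 - (4)r₂)/√24 = 2 - \frac{5 \sqrt{6}}{12}, and B = 4 - A = \frac{5 \sqrt{6}}{12} + 2.
So f(n) = \left(2 - \frac{5 \sqrt{6}}{12}\right)\left(\sqrt{6}\right)^n + \left(\frac{5 \sqrt{6}}{12} + 2\right)\left(- \sqrt{6}\right)^n.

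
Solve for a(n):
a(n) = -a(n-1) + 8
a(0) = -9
First-order linear non-homogeneous.
Homogeneous solution: a_h(n) = A·(-1)^n.
Try constant particular solution a_p = K: K = -K + 8 ⇒ K = 4.
General: a(n) = A·(-1)^n + 4.
Apply a(0) = -9: A + 4 = -9 ⇒ A = -13.
So a(n) = 4 - 13 \left(-1\right)^{n}.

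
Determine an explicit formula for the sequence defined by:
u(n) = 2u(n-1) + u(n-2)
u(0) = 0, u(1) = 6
Characteristic equation: x² - 2x - 1 = 0.
Discriminant Δ = (2)² + 4·(1) = 8.
Roots r₁,₂ = (2 ± √8)/2, so r₁ = 1 + \sqrt{2}, r₂ = 1 - \sqrt{2}.
General solution: u(n) = A·r₁^n + B·r₂^n.
From the initial conditions, A + B = 0 and r₁A + r₂B = 6.
Since r₁ - r₂ = √8: A = (6 - (0)r₂)/√8 = \frac{3 \sqrt{2}}{2}, and B = 0 - A = - \frac{3 \sqrt{2}}{2}.
So u(n) = \left(\frac{3 \sqrt{2}}{2}\right)\left(1 + \sqrt{2}\right)^n + \left(- \frac{3 \sqrt{2}}{2}\right)\left(1 - \sqrt{2}\right)^n.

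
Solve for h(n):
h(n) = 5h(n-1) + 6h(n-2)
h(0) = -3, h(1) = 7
Characteristic equation: x² - 5x - 6 = 0, which factors as (x - (-1))(x - (6)) = 0.
Roots r₁ = -1, r₂ = 6 (distinct).
General solution: h(n) = A·(-1)^n + B·(6)^n.
From h(0) = -3: A + B = -3.
From h(1) = 7: -A + 6B = 7.
Solving: A = - \frac{25}{7}, B = \frac{4}{7}.
So h(n) = - \frac{25 \left(-1\right)^{n}}{7} + \frac{4 \cdot 6^{n}}{7}.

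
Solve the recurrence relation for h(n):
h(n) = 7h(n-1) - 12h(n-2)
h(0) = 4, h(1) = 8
Characteristic equation: x² - 7x + 12 = 0, which factors as (x - (4))(x - (3)) = 0.
Roots r₁ = 4, r₂ = 3 (distinct).
General solution: h(n) = A·(4)^n + B·(3)^n.
From h(0) = 4: A + B = 4.
From h(1) = 8: 4A + 3B = 8.
Solving: A = -4, B = 8.
So h(n) = 8 \cdot 3^{n} - 4 \cdot 4^{n}.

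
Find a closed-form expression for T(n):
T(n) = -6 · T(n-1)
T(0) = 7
Pure geometric recurrence with ratio -6.
By induction T(n) = T(0) · (-6)^n = 7 \left(-6\right)^{n}.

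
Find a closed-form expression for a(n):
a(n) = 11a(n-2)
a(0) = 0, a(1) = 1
Characteristic equation: x² - 11 = 0.
Discriminant Δ = (0)² + 4·(11) = 44.
Roots r₁,₂ = (0 ± √44)/2, so r₁ = \sqrt{11}, r₂ = - \sqrt{11}.
General solution: a(n) = A·r₁^n + B·r₂^n.
From the initial conditions, A + B = 0 and r₁A + r₂B = 1.
Since r₁ - r₂ = √44: A = (1 - (0)r₂)/√44 = \frac{\sqrt{11}}{22}, and B = 0 - A = - \frac{\sqrt{11}}{22}.
So a(n) = \left(\frac{\sqrt{11}}{22}\right)\left(\sqrt{11}\right)^n + \left(- \frac{\sqrt{11}}{22}\right)\left(- \sqrt{11}\right)^n.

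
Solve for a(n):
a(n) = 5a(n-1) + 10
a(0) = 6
First-order linear non-homogeneous.
Homogeneous solution: a_h(n) = A·(5)^n.
Try constant particular solution a_p = K: K = 5K + 10 ⇒ K = - \frac{5}{2}.
General: a(n) = A·(5)^n - \frac{5}{2}.
Apply a(0) = 6: A - \frac{5}{2} = 6 ⇒ A = \frac{17}{2}.
So a(n) = \frac{17 \cdot 5^{n}}{2} - \frac{5}{2}.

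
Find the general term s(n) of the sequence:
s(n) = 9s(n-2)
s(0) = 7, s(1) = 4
Characteristic equation: x² - 9 = 0, which factors as (x - (-3))(x - (3)) = 0.
Roots r₁ = -3, r₂ = 3 (distinct).
General solution: s(n) = A·(-3)^n + B·(3)^n.
From s(0) = 7: A + B = 7.
From s(1) = 4: -3A + 3B = 4.
Solving: A = \frac{17}{6}, B = \frac{25}{6}.
So s(n) = \frac{17 \left(-3\right)^{n}}{6} + \frac{25 \cdot 3^{n}}{6}.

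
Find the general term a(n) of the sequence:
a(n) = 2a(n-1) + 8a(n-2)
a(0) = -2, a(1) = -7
Characteristic equation: x² - 2x - 8 = 0, which factors as (x - (-2))(x - (4)) = 0.
Roots r₁ = -2, r₂ = 4 (distinct).
General solution: a(n) = A·(-2)^n + B·(4)^n.
From a(0) = -2: A + B = -2.
From a(1) = -7: -2A + 4B = -7.
Solving: A = - \frac{1}{6}, B = - \frac{11}{6}.
So a(n) = - \frac{\left(-2\right)^{n}}{6} - \frac{11 \cdot 4^{n}}{6}.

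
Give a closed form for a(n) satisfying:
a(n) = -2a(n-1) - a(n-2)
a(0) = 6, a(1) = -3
Characteristic equation: x² + 2x + 1 = 0, which is (x - (-1))².
Repeated root r = -1.
General solution: a(n) = (A + Bn)·(-1)^n.
From a(0) = 6: A = 6.
From a(1) = -3: (A + B)·(-1) = -3 ⇒ B = -3.
So a(n) = \left(6 - 3 n\right) \cdot (-1)^n.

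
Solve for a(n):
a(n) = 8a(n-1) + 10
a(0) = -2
First-order linear non-homogeneous.
Homogeneous solution: a_h(n) = A·(8)^n.
Try constant particular solution a_p = K: K = 8K + 10 ⇒ K = - \frac{10}{7}.
General: a(n) = A·(8)^n - \frac{10}{7}.
Apply a(0) = -2: A - \frac{10}{7} = -2 ⇒ A = - \frac{4}{7}.
So a(n) = - \frac{4 \cdot 8^{n}}{7} - \frac{10}{7}.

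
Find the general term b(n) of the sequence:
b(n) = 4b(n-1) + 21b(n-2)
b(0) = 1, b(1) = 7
Characteristic equation: x² - 4x - 21 = 0, which factors as (x - (-3))(x - (7)) = 0.
Roots r₁ = -3, r₂ = 7 (distinct).
General solution: b(n) = A·(-3)^n + B·(7)^n.
From b(0) = 1: A + B = 1.
From b(1) = 7: -3A + 7B = 7.
Solving: A = 0, B = 1.
So b(n) = 7^{n}.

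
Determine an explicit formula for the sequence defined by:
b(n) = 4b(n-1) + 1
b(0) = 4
First-order linear non-homogeneous.
Homogeneous solution: b_h(n) = A·(4)^n.
Try constant particular solution b_p = K: K = 4K + 1 ⇒ K = - \frac{1}{3}.
General: b(n) = A·(4)^n - \frac{1}{3}.
Apply b(0) = 4: A - \frac{1}{3} = 4 ⇒ A = \frac{13}{3}.
So b(n) = \frac{13 \cdot 4^{n}}{3} - \frac{1}{3}.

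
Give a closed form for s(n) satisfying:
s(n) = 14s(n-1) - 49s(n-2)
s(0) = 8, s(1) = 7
Characteristic equation: x² - 14x + 49 = 0, which is (x - (7))².
Repeated root r = 7.
General solution: s(n) = (A + Bn)·(7)^n.
From s(0) = 8: A = 8.
From s(1) = 7: (A + B)·(7) = 7 ⇒ B = -7.
So s(n) = \left(8 - 7 n\right) \cdot (7)^n.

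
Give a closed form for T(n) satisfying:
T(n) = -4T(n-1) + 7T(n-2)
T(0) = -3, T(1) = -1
Characteristic equation: x² + 4x - 7 = 0.
Discriminant Δ = (-4)² + 4·(7) = 44.
Roots r₁,₂ = (-4 ± √44)/2, so r₁ = -2 + \sqrt{11}, r₂ = - \sqrt{11} - 2.
General solution: T(n) = A·r₁^n + B·r₂^n.
From the initial conditions, A + B = -3 and r₁A + r₂B = -1.
Since r₁ - r₂ = √44: A = (-1 - (-3)r₂)/√44 = - \frac{3}{2} - \frac{7 \sqrt{11}}{22}, and B = -3 - A = - \frac{3}{2} + \frac{7 \sqrt{11}}{22}.
So T(n) = \left(- \frac{3}{2} - \frac{7 \sqrt{11}}{22}\right)\left(-2 + \sqrt{11}\right)^n + \left(- \frac{3}{2} + \frac{7 \sqrt{11}}{22}\right)\left(- \sqrt{11} - 2\right)^n.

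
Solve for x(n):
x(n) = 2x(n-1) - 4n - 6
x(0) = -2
First-order linear with linear forcing.
Homogeneous solution: x_h(n) = A·(2)^n.
Try particular x_p(n) = pn + q. Substituting:
  pn + q = 2(p(n-1) + q) - 4n - 6.
Matching the n-coefficient: p = 2p - 4 ⇒ p = 4.
Matching constants: q = -2p + 2q - 6 ⇒ q = 14.
General: x(n) = A·(2)^n + 4 n + 14.
Apply x(0) = -2: A + 14 = -2 ⇒ A = -16.
So x(n) = - 16 \cdot 2^{n} + 4 n + 14.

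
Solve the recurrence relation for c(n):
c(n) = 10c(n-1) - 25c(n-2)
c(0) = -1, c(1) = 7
Characteristic equation: x² - 10x + 25 = 0, which is (x - (5))².
Repeated root r = 5.
General solution: c(n) = (A + Bn)·(5)^n.
From c(0) = -1: A = -1.
From c(1) = 7: (A + B)·(5) = 7 ⇒ B = \frac{12}{5}.
So c(n) = \left(\frac{12 n}{5} - 1\right) \cdot (5)^n.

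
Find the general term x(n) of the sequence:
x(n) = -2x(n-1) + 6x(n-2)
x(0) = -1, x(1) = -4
Characteristic equation: x² + 2x - 6 = 0.
Discriminant Δ = (-2)² + 4·(6) = 28.
Roots r₁,₂ = (-2 ± √28)/2, so r₁ = -1 + \sqrt{7}, r₂ = - \sqrt{7} - 1.
General solution: x(n) = A·r₁^n + B·r₂^n.
From the initial conditions, A + B = -1 and r₁A + r₂B = -4.
Since r₁ - r₂ = √28: A = (-4 - (-1)r₂)/√28 = - \frac{5 \sqrt{7}}{14} - \frac{1}{2}, and B = -1 - A = - \frac{1}{2} + \frac{5 \sqrt{7}}{14}.
So x(n) = \left(- \frac{5 \sqrt{7}}{14} - \frac{1}{2}\right)\left(-1 + \sqrt{7}\right)^n + \left(- \frac{1}{2} + \frac{5 \sqrt{7}}{14}\right)\left(- \sqrt{7} - 1\right)^n.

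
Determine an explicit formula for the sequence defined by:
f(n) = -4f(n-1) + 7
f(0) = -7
First-order linear non-homogeneous.
Homogeneous solution: f_h(n) = A·(-4)^n.
Try constant particular solution f_p = K: K = -4K + 7 ⇒ K = \frac{7}{5}.
General: f(n) = A·(-4)^n + \frac{7}{5}.
Apply f(0) = -7: A + \frac{7}{5} = -7 ⇒ A = - \frac{42}{5}.
So f(n) = \frac{7}{5} - \frac{42 \left(-4\right)^{n}}{5}.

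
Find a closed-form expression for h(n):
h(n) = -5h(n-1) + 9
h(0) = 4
First-order linear non-homogeneous.
Homogeneous solution: h_h(n) = A·(-5)^n.
Try constant particular solution h_p = K: K = -5K + 9 ⇒ K = \frac{3}{2}.
General: h(n) = A·(-5)^n + \frac{3}{2}.
Apply h(0) = 4: A + \frac{3}{2} = 4 ⇒ A = \frac{5}{2}.
So h(n) = \frac{5 \left(-5\right)^{n}}{2} + \frac{3}{2}.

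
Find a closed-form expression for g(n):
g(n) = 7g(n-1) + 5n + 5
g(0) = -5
First-order linear with linear forcing.
Homogeneous solution: g_h(n) = A·(7)^n.
Try particular g_p(n) = pn + q. Substituting:
  pn + q = 7(p(n-1) + q) + 5n + 5.
Matching the n-coefficient: p = 7p + 5 ⇒ p = - \frac{5}{6}.
Matching constants: q = -7p + 7q + 5 ⇒ q = - \frac{65}{36}.
General: g(n) = A·(7)^n - \frac{5 n}{6} - \frac{65}{36}.
Apply g(0) = -5: A - \frac{65}{36} = -5 ⇒ A = - \frac{115}{36}.
So g(n) = - \frac{115 \cdot 7^{n}}{36} - \frac{5 n}{6} - \frac{65}{36}.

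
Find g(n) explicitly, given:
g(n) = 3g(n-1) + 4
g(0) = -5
First-order linear non-homogeneous.
Homogeneous solution: g_h(n) = A·(3)^n.
Try constant particular solution g_p = K: K = 3K + 4 ⇒ K = -2.
General: g(n) = A·(3)^n - 2.
Apply g(0) = -5: A - 2 = -5 ⇒ A = -3.
So g(n) = - 3 \cdot 3^{n} - 2.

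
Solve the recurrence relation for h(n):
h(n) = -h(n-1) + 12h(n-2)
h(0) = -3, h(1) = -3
Characteristic equation: x² + x - 12 = 0, which factors as (x - (3))(x - (-4)) = 0.
Roots r₁ = 3, r₂ = -4 (distinct).
General solution: h(n) = A·(3)^n + B·(-4)^n.
From h(0) = -3: A + B = -3.
From h(1) = -3: 3A - 4B = -3.
Solving: A = - \frac{15}{7}, B = - \frac{6}{7}.
So h(n) = - \frac{6 \left(-4\right)^{n}}{7} - \frac{15 \cdot 3^{n}}{7}.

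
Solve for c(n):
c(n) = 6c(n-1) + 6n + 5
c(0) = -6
First-order linear with linear forcing.
Homogeneous solution: c_h(n) = A·(6)^n.
Try particular c_p(n) = pn + q. Substituting:
  pn + q = 6(p(n-1) + q) + 6n + 5.
Matching the n-coefficient: p = 6p + 6 ⇒ p = - \frac{6}{5}.
Matching constants: q = -6p + 6q + 5 ⇒ q = - \frac{61}{25}.
General: c(n) = A·(6)^n - \frac{6 n}{5} - \frac{61}{25}.
Apply c(0) = -6: A - \frac{61}{25} = -6 ⇒ A = - \frac{89}{25}.
So c(n) = - \frac{89 \cdot 6^{n}}{25} - \frac{6 n}{5} - \frac{61}{25}.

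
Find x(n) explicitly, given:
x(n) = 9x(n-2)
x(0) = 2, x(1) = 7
Characteristic equation: x² - 9 = 0, which factors as (x - (-3))(x - (3)) = 0.
Roots r₁ = -3, r₂ = 3 (distinct).
General solution: x(n) = A·(-3)^n + B·(3)^n.
From x(0) = 2: A + B = 2.
From x(1) = 7: -3A + 3B = 7.
Solving: A = - \frac{1}{6}, B = \frac{13}{6}.
So x(n) = - \frac{\left(-3\right)^{n}}{6} + \frac{13 \cdot 3^{n}}{6}.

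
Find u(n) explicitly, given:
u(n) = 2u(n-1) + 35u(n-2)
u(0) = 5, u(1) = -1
Characteristic equation: x² - 2x - 35 = 0, which factors as (x - (-5))(x - (7)) = 0.
Roots r₁ = -5, r₂ = 7 (distinct).
General solution: u(n) = A·(-5)^n + B·(7)^n.
From u(0) = 5: A + B = 5.
From u(1) = -1: -5A + 7B = -1.
Solving: A = 3, B = 2.
So u(n) = 3 \left(-5\right)^{n} + 2 \cdot 7^{n}.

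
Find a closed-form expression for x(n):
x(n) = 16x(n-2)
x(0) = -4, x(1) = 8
Characteristic equation: x² - 16 = 0, which factors as (x - (-4))(x - (4)) = 0.
Roots r₁ = -4, r₂ = 4 (distinct).
General solution: x(n) = A·(-4)^n + B·(4)^n.
From x(0) = -4: A + B = -4.
From x(1) = 8: -4A + 4B = 8.
Solving: A = -3, B = -1.
So x(n) = - 3 \left(-4\right)^{n} - 4^{n}.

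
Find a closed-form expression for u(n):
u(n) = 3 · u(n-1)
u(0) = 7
Pure geometric recurrence with ratio 3.
By induction u(n) = u(0) · (3)^n = 7 \cdot 3^{n}.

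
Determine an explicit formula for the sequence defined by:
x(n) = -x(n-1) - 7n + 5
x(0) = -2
First-order linear with linear forcing.
Homogeneous solution: x_h(n) = A·(-1)^n.
Try particular x_p(n) = pn + q. Substituting:
  pn + q = -(p(n-1) + q) - 7n + 5.
Matching the n-coefficient: p = -p - 7 ⇒ p = - \frac{7}{2}.
Matching constants: q = p - q + 5 ⇒ q = \frac{3}{4}.
General: x(n) = A·(-1)^n - \frac{7 n}{2} + \frac{3}{4}.
Apply x(0) = -2: A + \frac{3}{4} = -2 ⇒ A = - \frac{11}{4}.
So x(n) = - \frac{11 \left(-1\right)^{n}}{4} - \frac{7 n}{2} + \frac{3}{4}.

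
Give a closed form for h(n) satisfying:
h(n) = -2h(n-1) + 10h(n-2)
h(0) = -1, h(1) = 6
Characteristic equation: x² + 2x - 10 = 0.
Discriminant Δ = (-2)² + 4·(10) = 44.
Roots r₁,₂ = (-2 ± √44)/2, so r₁ = -1 + \sqrt{11}, r₂ = - \sqrt{11} - 1.
General solution: h(n) = A·r₁^n + B·r₂^n.
From the initial conditions, A + B = -1 and r₁A + r₂B = 6.
Since r₁ - r₂ = √44: A = (6 - (-1)r₂)/√44 = - \frac{1}{2} + \frac{5 \sqrt{11}}{22}, and B = -1 - A = - \frac{5 \sqrt{11}}{22} - \frac{1}{2}.
So h(n) = \left(- \frac{1}{2} + \frac{5 \sqrt{11}}{22}\right)\left(-1 + \sqrt{11}\right)^n + \left(- \frac{5 \sqrt{11}}{22} - \frac{1}{2}\right)\left(- \sqrt{11} - 1\right)^n.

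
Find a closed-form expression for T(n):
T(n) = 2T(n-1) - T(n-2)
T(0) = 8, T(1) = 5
Characteristic equation: x² - 2x + 1 = 0, which is (x - (1))².
Repeated root r = 1.
General solution: T(n) = (A + Bn)·(1)^n.
From T(0) = 8: A = 8.
From T(1) = 5: (A + B)·(1) = 5 ⇒ B = -3.
So T(n) = \left(8 - 3 n\right) \cdot (1)^n.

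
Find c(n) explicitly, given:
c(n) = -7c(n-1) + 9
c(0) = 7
First-order linear non-homogeneous.
Homogeneous solution: c_h(n) = A·(-7)^n.
Try constant particular solution c_p = K: K = -7K + 9 ⇒ K = \frac{9}{8}.
General: c(n) = A·(-7)^n + \frac{9}{8}.
Apply c(0) = 7: A + \frac{9}{8} = 7 ⇒ A = \frac{47}{8}.
So c(n) = \frac{47 \left(-7\right)^{n}}{8} + \frac{9}{8}.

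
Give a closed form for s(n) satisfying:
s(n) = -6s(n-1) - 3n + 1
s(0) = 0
First-order linear with linear forcing.
Homogeneous solution: s_h(n) = A·(-6)^n.
Try particular s_p(n) = pn + q. Substituting:
  pn + q = -6(p(n-1) + q) - 3n + 1.
Matching the n-coefficient: p = -6p - 3 ⇒ p = - \frac{3}{7}.
Matching constants: q = 6p - 6q + 1 ⇒ q = - \frac{11}{49}.
General: s(n) = A·(-6)^n - \frac{3 n}{7} - \frac{11}{49}.
Apply s(0) = 0: A - \frac{11}{49} = 0 ⇒ A = \frac{11}{49}.
So s(n) = \frac{11 \left(-6\right)^{n}}{49} - \frac{3 n}{7} - \frac{11}{49}.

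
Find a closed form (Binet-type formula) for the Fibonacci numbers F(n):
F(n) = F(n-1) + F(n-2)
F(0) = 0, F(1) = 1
This is the Fibonacci sequence.
Characteristic equation: x² - x - 1 = 0; roots r₁ = \frac{1}{2} + \frac{\sqrt{5}}{2}, r₂ = \frac{1}{2} - \frac{\sqrt{5}}{2}.
General: F(n) = A·r₁^n + B·r₂^n. Solving with F(0)=0, F(1)=1 gives A = \frac{\sqrt{5}}{5}, B = - \frac{\sqrt{5}}{5}.
So F(n) = \frac{2^{- n} \sqrt{5} \left(- \left(1 - \sqrt{5}\right)^{n} + \left(1 + \sqrt{5}\right)^{n}\right)}{5}.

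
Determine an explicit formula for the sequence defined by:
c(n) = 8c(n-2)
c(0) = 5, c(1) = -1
Characteristic equation: x² - 8 = 0.
Discriminant Δ = (0)² + 4·(8) = 32.
Roots r₁,₂ = (0 ± √32)/2, so r₁ = 2 \sqrt{2}, r₂ = - 2 \sqrt{2}.
General solution: c(n) = A·r₁^n + B·r₂^n.
From the initial conditions, A + B = 5 and r₁A + r₂B = -1.
Since r₁ - r₂ = √32: A = (-1 - (5)r₂)/√32 = \frac{5}{2} - \frac{\sqrt{2}}{8}, and B = 5 - A = \frac{\sqrt{2}}{8} + \frac{5}{2}.
So c(n) = \left(\frac{5}{2} - \frac{\sqrt{2}}{8}\right)\left(2 \sqrt{2}\right)^n + \left(\frac{\sqrt{2}}{8} + \frac{5}{2}\right)\left(- 2 \sqrt{2}\right)^n.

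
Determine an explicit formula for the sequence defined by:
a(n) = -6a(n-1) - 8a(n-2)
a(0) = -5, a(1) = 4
Characteristic equation: x² + 6x + 8 = 0, which factors as (x - (-2))(x - (-4)) = 0.
Roots r₁ = -2, r₂ = -4 (distinct).
General solution: a(n) = A·(-2)^n + B·(-4)^n.
From a(0) = -5: A + B = -5.
From a(1) = 4: -2A - 4B = 4.
Solving: A = -8, B = 3.
So a(n) = - 8 \left(-2\right)^{n} + 3 \left(-4\right)^{n}.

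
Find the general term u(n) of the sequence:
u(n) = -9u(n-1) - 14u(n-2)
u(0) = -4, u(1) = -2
Characteristic equation: x² + 9x + 14 = 0, which factors as (x - (-7))(x - (-2)) = 0.
Roots r₁ = -7, r₂ = -2 (distinct).
General solution: u(n) = A·(-7)^n + B·(-2)^n.
From u(0) = -4: A + B = -4.
From u(1) = -2: -7A - 2B = -2.
Solving: A = 2, B = -6.
So u(n) = - 6 \left(-2\right)^{n} + 2 \left(-7\right)^{n}.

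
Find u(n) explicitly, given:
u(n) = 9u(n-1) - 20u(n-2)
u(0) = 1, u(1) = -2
Characteristic equation: x² - 9x + 20 = 0, which factors as (x - (4))(x - (5)) = 0.
Roots r₁ = 4, r₂ = 5 (distinct).
General solution: u(n) = A·(4)^n + B·(5)^n.
From u(0) = 1: A + B = 1.
From u(1) = -2: 4A + 5B = -2.
Solving: A = 7, B = -6.
So u(n) = 7 \cdot 4^{n} - 6 \cdot 5^{n}.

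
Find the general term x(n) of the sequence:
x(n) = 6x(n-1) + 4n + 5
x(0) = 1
First-order linear with linear forcing.
Homogeneous solution: x_h(n) = A·(6)^n.
Try particular x_p(n) = pn + q. Substituting:
  pn + q = 6(p(n-1) + q) + 4n + 5.
Matching the n-coefficient: p = 6p + 4 ⇒ p = - \frac{4}{5}.
Matching constants: q = -6p + 6q + 5 ⇒ q = - \frac{49}{25}.
General: x(n) = A·(6)^n - \frac{4 n}{5} - \frac{49}{25}.
Apply x(0) = 1: A - \frac{49}{25} = 1 ⇒ A = \frac{74}{25}.
So x(n) = \frac{74 \cdot 6^{n}}{25} - \frac{4 n}{5} - \frac{49}{25}.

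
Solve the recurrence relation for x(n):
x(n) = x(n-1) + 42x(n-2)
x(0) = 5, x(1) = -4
Characteristic equation: x² - x - 42 = 0, which factors as (x - (7))(x - (-6)) = 0.
Roots r₁ = 7, r₂ = -6 (distinct).
General solution: x(n) = A·(7)^n + B·(-6)^n.
From x(0) = 5: A + B = 5.
From x(1) = -4: 7A - 6B = -4.
Solving: A = 2, B = 3.
So x(n) = 3 \left(-6\right)^{n} + 2 \cdot 7^{n}.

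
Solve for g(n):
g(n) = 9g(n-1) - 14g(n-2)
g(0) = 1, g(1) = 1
Characteristic equation: x² - 9x + 14 = 0, which factors as (x - (2))(x - (7)) = 0.
Roots r₁ = 2, r₂ = 7 (distinct).
General solution: g(n) = A·(2)^n + B·(7)^n.
From g(0) = 1: A + B = 1.
From g(1) = 1: 2A + 7B = 1.
Solving: A = \frac{6}{5}, B = - \frac{1}{5}.
So g(n) = \frac{6 \cdot 2^{n}}{5} - \frac{7^{n}}{5}.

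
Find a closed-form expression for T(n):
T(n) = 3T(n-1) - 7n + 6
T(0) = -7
First-order linear with linear forcing.
Homogeneous solution: T_h(n) = A·(3)^n.
Try particular T_p(n) = pn + q. Substituting:
  pn + q = 3(p(n-1) + q) - 7n + 6.
Matching the n-coefficient: p = 3p - 7 ⇒ p = \frac{7}{2}.
Matching constants: q = -3p + 3q + 6 ⇒ q = \frac{9}{4}.
General: T(n) = A·(3)^n + \frac{7 n}{2} + \frac{9}{4}.
Apply T(0) = -7: A + \frac{9}{4} = -7 ⇒ A = - \frac{37}{4}.
So T(n) = - \frac{37 \cdot 3^{n}}{4} + \frac{7 n}{2} + \frac{9}{4}.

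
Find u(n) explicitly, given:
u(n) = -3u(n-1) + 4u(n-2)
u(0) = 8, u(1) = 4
Characteristic equation: x² + 3x - 4 = 0, which factors as (x - (-4))(x - (1)) = 0.
Roots r₁ = -4, r₂ = 1 (distinct).
General solution: u(n) = A·(-4)^n + B·(1)^n.
From u(0) = 8: A + B = 8.
From u(1) = 4: -4A + B = 4.
Solving: A = \frac{4}{5}, B = \frac{36}{5}.
So u(n) = \frac{4 \left(-4\right)^{n}}{5} + \frac{36}{5}.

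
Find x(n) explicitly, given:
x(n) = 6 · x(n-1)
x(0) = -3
Pure geometric recurrence with ratio 6.
By induction x(n) = x(0) · (6)^n = - 3 \cdot 6^{n}.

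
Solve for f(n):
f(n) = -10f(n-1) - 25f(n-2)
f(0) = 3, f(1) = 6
Characteristic equation: x² + 10x + 25 = 0, which is (x - (-5))².
Repeated root r = -5.
General solution: f(n) = (A + Bn)·(-5)^n.
From f(0) = 3: A = 3.
From f(1) = 6: (A + B)·(-5) = 6 ⇒ B = - \frac{21}{5}.
So f(n) = \left(3 - \frac{21 n}{5}\right) \cdot (-5)^n.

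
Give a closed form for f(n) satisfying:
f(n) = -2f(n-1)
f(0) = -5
This is a homogeneous first-order recurrence with ratio -2.
By induction f(n) = f(0) · (-2)^n = - 5 \left(-2\right)^{n}.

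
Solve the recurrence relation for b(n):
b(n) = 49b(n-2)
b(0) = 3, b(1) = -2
Characteristic equation: x² - 49 = 0, which factors as (x - (-7))(x - (7)) = 0.
Roots r₁ = -7, r₂ = 7 (distinct).
General solution: b(n) = A·(-7)^n + B·(7)^n.
From b(0) = 3: A + B = 3.
From b(1) = -2: -7A + 7B = -2.
Solving: A = \frac{23}{14}, B = \frac{19}{14}.
So b(n) = \frac{23 \left(-7\right)^{n}}{14} + \frac{19 \cdot 7^{n}}{14}.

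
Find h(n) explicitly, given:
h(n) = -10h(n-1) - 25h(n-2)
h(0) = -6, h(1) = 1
Characteristic equation: x² + 10x + 25 = 0, which is (x - (-5))².
Repeated root r = -5.
General solution: h(n) = (A + Bn)·(-5)^n.
From h(0) = -6: A = -6.
From h(1) = 1: (A + B)·(-5) = 1 ⇒ B = \frac{29}{5}.
So h(n) = \left(\frac{29 n}{5} - 6\right) \cdot (-5)^n.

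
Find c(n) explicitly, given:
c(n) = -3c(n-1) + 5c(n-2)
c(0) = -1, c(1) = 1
Characteristic equation: x² + 3x - 5 = 0.
Discriminant Δ = (-3)² + 4·(5) = 29.
Roots r₁,₂ = (-3 ± √29)/2, so r₁ = - \frac{3}{2} + \frac{\sqrt{29}}{2}, r₂ = - \frac{\sqrt{29}}{2} - \frac{3}{2}.
General solution: c(n) = A·r₁^n + B·r₂^n.
From the initial conditions, A + B = -1 and r₁A + r₂B = 1.
Since r₁ - r₂ = √29: A = (1 - (-1)r₂)/√29 = - \frac{1}{2} - \frac{\sqrt{29}}{58}, and B = -1 - A = - \frac{1}{2} + \frac{\sqrt{29}}{58}.
So c(n) = \left(- \frac{1}{2} - \frac{\sqrt{29}}{58}\right)\left(- \frac{3}{2} + \frac{\sqrt{29}}{2}\right)^n + \left(- \frac{1}{2} + \frac{\sqrt{29}}{58}\right)\left(- \frac{\sqrt{29}}{2} - \frac{3}{2}\right)^n.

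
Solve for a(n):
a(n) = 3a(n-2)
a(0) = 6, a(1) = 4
Characteristic equation: x² - 3 = 0.
Discriminant Δ = (0)² + 4·(3) = 12.
Roots r₁,₂ = (0 ± √12)/2, so r₁ = \sqrt{3}, r₂ = - \sqrt{3}.
General solution: a(n) = A·r₁^n + B·r₂^n.
From the initial conditions, A + B = 6 and r₁A + r₂B = 4.
Since r₁ - r₂ = √12: A = (4 - (6)r₂)/√12 = \frac{2 \sqrt{3}}{3} + 3, and B = 6 - A = 3 - \frac{2 \sqrt{3}}{3}.
So a(n) = \left(\frac{2 \sqrt{3}}{3} + 3\right)\left(\sqrt{3}\right)^n + \left(3 - \frac{2 \sqrt{3}}{3}\right)\left(- \sqrt{3}\right)^n.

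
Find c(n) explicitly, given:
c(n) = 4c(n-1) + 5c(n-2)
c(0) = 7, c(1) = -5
Characteristic equation: x² - 4x - 5 = 0, which factors as (x - (-1))(x - (5)) = 0.
Roots r₁ = -1, r₂ = 5 (distinct).
General solution: c(n) = A·(-1)^n + B·(5)^n.
From c(0) = 7: A + B = 7.
From c(1) = -5: -A + 5B = -5.
Solving: A = \frac{20}{3}, B = \frac{1}{3}.
So c(n) = \frac{20 \left(-1\right)^{n}}{3} + \frac{5^{n}}{3}.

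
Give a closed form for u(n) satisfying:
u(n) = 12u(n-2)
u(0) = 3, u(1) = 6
Characteristic equation: x² - 12 = 0.
Discriminant Δ = (0)² + 4·(12) = 48.
Roots r₁,₂ = (0 ± √48)/2, so r₁ = 2 \sqrt{3}, r₂ = - 2 \sqrt{3}.
General solution: u(n) = A·r₁^n + B·r₂^n.
From the initial conditions, A + B = 3 and r₁A + r₂B = 6.
Since r₁ - r₂ = √48: A = (6 - (3)r₂)/√48 = \frac{\sqrt{3}}{2} + \frac{3}{2}, and B = 3 - A = \frac{3}{2} - \frac{\sqrt{3}}{2}.
So u(n) = \left(\frac{\sqrt{3}}{2} + \frac{3}{2}\right)\left(2 \sqrt{3}\right)^n + \left(\frac{3}{2} - \frac{\sqrt{3}}{2}\right)\left(- 2 \sqrt{3}\right)^n.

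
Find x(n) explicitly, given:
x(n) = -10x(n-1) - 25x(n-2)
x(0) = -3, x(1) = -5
Characteristic equation: x² + 10x + 25 = 0, which is (x - (-5))².
Repeated root r = -5.
General solution: x(n) = (A + Bn)·(-5)^n.
From x(0) = -3: A = -3.
From x(1) = -5: (A + B)·(-5) = -5 ⇒ B = 4.
So x(n) = \left(4 n - 3\right) \cdot (-5)^n.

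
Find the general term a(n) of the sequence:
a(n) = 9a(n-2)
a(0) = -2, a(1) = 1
Characteristic equation: x² - 9 = 0, which factors as (x - (-3))(x - (3)) = 0.
Roots r₁ = -3, r₂ = 3 (distinct).
General solution: a(n) = A·(-3)^n + B·(3)^n.
From a(0) = -2: A + B = -2.
From a(1) = 1: -3A + 3B = 1.
Solving: A = - \frac{7}{6}, B = - \frac{5}{6}.
So a(n) = - \frac{7 \left(-3\right)^{n}}{6} - \frac{5 \cdot 3^{n}}{6}.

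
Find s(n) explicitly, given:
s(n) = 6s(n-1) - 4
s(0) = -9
First-order linear non-homogeneous.
Homogeneous solution: s_h(n) = A·(6)^n.
Try constant particular solution s_p = K: K = 6K - 4 ⇒ K = \frac{4}{5}.
General: s(n) = A·(6)^n + \frac{4}{5}.
Apply s(0) = -9: A + \frac{4}{5} = -9 ⇒ A = - \frac{49}{5}.
So s(n) = \frac{4}{5} - \frac{49 \cdot 6^{n}}{5}.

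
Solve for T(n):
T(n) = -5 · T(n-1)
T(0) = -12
Pure geometric recurrence with ratio -5.
By induction T(n) = T(0) · (-5)^n = - 12 \left(-5\right)^{n}.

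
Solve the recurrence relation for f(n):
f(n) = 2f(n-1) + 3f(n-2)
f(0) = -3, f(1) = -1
Characteristic equation: x² - 2x - 3 = 0, which factors as (x - (3))(x - (-1)) = 0.
Roots r₁ = 3, r₂ = -1 (distinct).
General solution: f(n) = A·(3)^n + B·(-1)^n.
From f(0) = -3: A + B = -3.
From f(1) = -1: 3A - B = -1.
Solving: A = -1, B = -2.
So f(n) = - 2 \left(-1\right)^{n} - 3^{n}.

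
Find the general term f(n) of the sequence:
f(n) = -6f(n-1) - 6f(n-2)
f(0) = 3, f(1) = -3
Characteristic equation: x² + 6x + 6 = 0.
Discriminant Δ = (-6)² + 4·(-6) = 12.
Roots r₁,₂ = (-6 ± √12)/2, so r₁ = -3 + \sqrt{3}, r₂ = -3 - \sqrt{3}.
General solution: f(n) = A·r₁^n + B·r₂^n.
From the initial conditions, A + B = 3 and r₁A + r₂B = -3.
Since r₁ - r₂ = √12: A = (-3 - (3)r₂)/√12 = \frac{3}{2} + \sqrt{3}, and B = 3 - A = \frac{3}{2} - \sqrt{3}.
So f(n) = \left(\frac{3}{2} + \sqrt{3}\right)\left(-3 + \sqrt{3}\right)^n + \left(\frac{3}{2} - \sqrt{3}\right)\left(-3 - \sqrt{3}\right)^n.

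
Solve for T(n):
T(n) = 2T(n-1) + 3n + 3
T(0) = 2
First-order linear with linear forcing.
Homogeneous solution: T_h(n) = A·(2)^n.
Try particular T_p(n) = pn + q. Substituting:
  pn + q = 2(p(n-1) + q) + 3n + 3.
Matching the n-coefficient: p = 2p + 3 ⇒ p = -3.
Matching constants: q = -2p + 2q + 3 ⇒ q = -9.
General: T(n) = A·(2)^n - 3 n - 9.
Apply T(0) = 2: A - 9 = 2 ⇒ A = 11.
So T(n) = 11 \cdot 2^{n} - 3 n - 9.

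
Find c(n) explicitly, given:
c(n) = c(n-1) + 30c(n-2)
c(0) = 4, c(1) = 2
Characteristic equation: x² - x - 30 = 0, which factors as (x - (6))(x - (-5)) = 0.
Roots r₁ = 6, r₂ = -5 (distinct).
General solution: c(n) = A·(6)^n + B·(-5)^n.
From c(0) = 4: A + B = 4.
From c(1) = 2: 6A - 5B = 2.
Solving: A = 2, B = 2.
So c(n) = 2 \left(-5\right)^{n} + 2 \cdot 6^{n}.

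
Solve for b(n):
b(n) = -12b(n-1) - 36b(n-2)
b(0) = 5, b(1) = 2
Characteristic equation: x² + 12x + 36 = 0, which is (x - (-6))².
Repeated root r = -6.
General solution: b(n) = (A + Bn)·(-6)^n.
From b(0) = 5: A = 5.
From b(1) = 2: (A + B)·(-6) = 2 ⇒ B = - \frac{16}{3}.
So b(n) = \left(5 - \frac{16 n}{3}\right) \cdot (-6)^n.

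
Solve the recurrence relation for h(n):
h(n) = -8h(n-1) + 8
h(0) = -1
First-order linear non-homogeneous.
Homogeneous solution: h_h(n) = A·(-8)^n.
Try constant particular solution h_p = K: K = -8K + 8 ⇒ K = \frac{8}{9}.
General: h(n) = A·(-8)^n + \frac{8}{9}.
Apply h(0) = -1: A + \frac{8}{9} = -1 ⇒ A = - \frac{17}{9}.
So h(n) = \frac{8}{9} - \frac{17 \left(-8\right)^{n}}{9}.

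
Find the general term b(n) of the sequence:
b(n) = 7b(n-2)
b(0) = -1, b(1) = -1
Characteristic equation: x² - 7 = 0.
Discriminant Δ = (0)² + 4·(7) = 28.
Roots r₁,₂ = (0 ± √28)/2, so r₁ = \sqrt{7}, r₂ = - \sqrt{7}.
General solution: b(n) = A·r₁^n + B·r₂^n.
From the initial conditions, A + B = -1 and r₁A + r₂B = -1.
Since r₁ - r₂ = √28: A = (-1 - (-1)r₂)/√28 = - \frac{1}{2} - \frac{\sqrt{7}}{14}, and B = -1 - A = - \frac{1}{2} + \frac{\sqrt{7}}{14}.
So b(n) = \left(- \frac{1}{2} - \frac{\sqrt{7}}{14}\right)\left(\sqrt{7}\right)^n + \left(- \frac{1}{2} + \frac{\sqrt{7}}{14}\right)\left(- \sqrt{7}\right)^n.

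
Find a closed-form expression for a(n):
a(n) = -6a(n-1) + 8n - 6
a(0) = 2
First-order linear with linear forcing.
Homogeneous solution: a_h(n) = A·(-6)^n.
Try particular a_p(n) = pn + q. Substituting:
  pn + q = -6(p(n-1) + q) + 8n - 6.
Matching the n-coefficient: p = -6p + 8 ⇒ p = \frac{8}{7}.
Matching constants: q = 6p - 6q - 6 ⇒ q = \frac{6}{49}.
General: a(n) = A·(-6)^n + \frac{8 n}{7} + \frac{6}{49}.
Apply a(0) = 2: A + \frac{6}{49} = 2 ⇒ A = \frac{92}{49}.
So a(n) = \frac{92 \left(-6\right)^{n}}{49} + \frac{8 n}{7} + \frac{6}{49}.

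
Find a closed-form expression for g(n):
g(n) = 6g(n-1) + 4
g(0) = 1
First-order linear non-homogeneous.
Homogeneous solution: g_h(n) = A·(6)^n.
Try constant particular solution g_p = K: K = 6K + 4 ⇒ K = - \frac{4}{5}.
General: g(n) = A·(6)^n - \frac{4}{5}.
Apply g(0) = 1: A - \frac{4}{5} = 1 ⇒ A = \frac{9}{5}.
So g(n) = \frac{9 \cdot 6^{n}}{5} - \frac{4}{5}.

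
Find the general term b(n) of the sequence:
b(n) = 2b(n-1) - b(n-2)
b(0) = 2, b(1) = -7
Characteristic equation: x² - 2x + 1 = 0, which is (x - (1))².
Repeated root r = 1.
General solution: b(n) = (A + Bn)·(1)^n.
From b(0) = 2: A = 2.
From b(1) = -7: (A + B)·(1) = -7 ⇒ B = -9.
So b(n) = \left(2 - 9 n\right) \cdot (1)^n.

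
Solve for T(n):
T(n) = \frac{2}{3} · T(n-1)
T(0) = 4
Pure geometric recurrence with ratio \frac{2}{3}.
By induction T(n) = T(0) · (\frac{2}{3})^n = 4 \left(\frac{2}{3}\right)^{n}.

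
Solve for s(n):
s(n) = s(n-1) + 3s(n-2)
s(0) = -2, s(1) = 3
Characteristic equation: x² - x - 3 = 0.
Discriminant Δ = (1)² + 4·(3) = 13.
Roots r₁,₂ = (1 ± √13)/2, so r₁ = \frac{1}{2} + \frac{\sqrt{13}}{2}, r₂ = \frac{1}{2} - \frac{\sqrt{13}}{2}.
General solution: s(n) = A·r₁^n + B·r₂^n.
From the initial conditions, A + B = -2 and r₁A + r₂B = 3.
Since r₁ - r₂ = √13: A = (3 - (-2)r₂)/√13 = -1 + \frac{4 \sqrt{13}}{13}, and B = -2 - A = - \frac{4 \sqrt{13}}{13} - 1.
So s(n) = \left(-1 + \frac{4 \sqrt{13}}{13}\right)\left(\frac{1}{2} + \frac{\sqrt{13}}{2}\right)^n + \left(- \frac{4 \sqrt{13}}{13} - 1\right)\left(\frac{1}{2} - \frac{\sqrt{13}}{2}\right)^n.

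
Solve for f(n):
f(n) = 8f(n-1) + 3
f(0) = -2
First-order linear non-homogeneous.
Homogeneous solution: f_h(n) = A·(8)^n.
Try constant particular solution f_p = K: K = 8K + 3 ⇒ K = - \frac{3}{7}.
General: f(n) = A·(8)^n - \frac{3}{7}.
Apply f(0) = -2: A - \frac{3}{7} = -2 ⇒ A = - \frac{11}{7}.
So f(n) = - \frac{11 \cdot 8^{n}}{7} - \frac{3}{7}.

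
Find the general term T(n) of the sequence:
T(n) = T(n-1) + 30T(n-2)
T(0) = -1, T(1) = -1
Characteristic equation: x² - x - 30 = 0, which factors as (x - (6))(x - (-5)) = 0.
Roots r₁ = 6, r₂ = -5 (distinct).
General solution: T(n) = A·(6)^n + B·(-5)^n.
From T(0) = -1: A + B = -1.
From T(1) = -1: 6A - 5B = -1.
Solving: A = - \frac{6}{11}, B = - \frac{5}{11}.
So T(n) = - \frac{5 \left(-5\right)^{n}}{11} - \frac{6 \cdot 6^{n}}{11}.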